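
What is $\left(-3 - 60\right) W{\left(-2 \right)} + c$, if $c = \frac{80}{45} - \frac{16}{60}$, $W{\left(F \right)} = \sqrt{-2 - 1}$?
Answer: $\frac{68}{45} - 63 i \sqrt{3} \approx 1.5111 - 109.12 i$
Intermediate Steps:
$W{\left(F \right)} = i \sqrt{3}$ ($W{\left(F \right)} = \sqrt{-3} = i \sqrt{3}$)
$c = \frac{68}{45}$ ($c = 80 \cdot \frac{1}{45} - \frac{4}{15} = \frac{16}{9} - \frac{4}{15} = \frac{68}{45} \approx 1.5111$)
$\left(-3 - 60\right) W{\left(-2 \right)} + c = \left(-3 - 60\right) i \sqrt{3} + \frac{68}{45} = - 63 i \sqrt{3} + \frac{68}{45} = \frac{68}{45} - 63 i \sqrt{3}$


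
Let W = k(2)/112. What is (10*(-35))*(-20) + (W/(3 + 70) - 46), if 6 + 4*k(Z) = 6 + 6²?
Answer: 56855913/8176 ≈ 6954.0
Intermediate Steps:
k(Z) = 9 (k(Z) = -3/2 + (6 + 6²)/4 = -3/2 + (6 + 36)/4 = -3/2 + (¼)*42 = -3/2 + 21/2 = 9)
W = 9/112 ≈ 0.080357
(10*(-35))*(-20) + (W/(3 + 70) - 46) = (10*(-35))*(-20) + ((9/112)/(3 + 70) - 46) = -350*(-20) + ((9/112)/73 - 46) = 7000 + ((1/73)*(9/112) - 46) = 7000 + (9/8176 - 46) = 7000 - 376087/8176 = 56855913/8176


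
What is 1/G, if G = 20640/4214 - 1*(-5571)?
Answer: 49/273219 ≈ 0.00017934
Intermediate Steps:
G = 273219/49 (G = 20640*(1/4214) + 5571 = 240/49 + 5571 = 273219/49 ≈ 5575.9)
1/G = 1/(273219/49) = 49/273219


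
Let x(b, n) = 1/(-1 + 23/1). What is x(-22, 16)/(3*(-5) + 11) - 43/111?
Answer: -3895/9768 ≈ -0.39875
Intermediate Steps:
x(b, n) = 1/22 (x(b, n) = 1/(-1 + 23*1) = 1/(-1 + 23) = 1/22)
x(-22, 16)/(3*(-5) + 11) - 43/111 = 1/(22*(3*(-5) + 11)) - 43/111 = 1/(22*(-15 + 11)) - 43*1/111 = (1/22)/(-4) - 43/111 = (1/22)*(-1/4) - 43/111 = -1/88 - 43/111 = -3895/9768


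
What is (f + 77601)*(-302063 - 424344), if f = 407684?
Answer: -352514420995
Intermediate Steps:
(f + 77601)*(-302063 - 424344) = (407684 + 77601)*(-302063 - 424344) = 485285*(-726407) = -352514420995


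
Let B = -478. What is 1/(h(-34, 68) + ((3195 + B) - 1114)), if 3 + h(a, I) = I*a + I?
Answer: -1/644 ≈ -0.0015528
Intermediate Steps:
h(a, I) = -3 + I + I*a (h(a, I) = -3 + (I*a + I) = -3 + (I + I*a) = -3 + I + I*a)
1/(h(-34, 68) + ((3195 + B) - 1114)) = 1/((-3 + 68 + 68*(-34)) + ((3195 - 478) - 1114)) = 1/((-3 + 68 - 2312) + (2717 - 1114)) = 1/(-2247 + 1603) = 1/(-644) = -1/644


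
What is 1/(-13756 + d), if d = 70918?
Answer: 1/57162 ≈ 1.7494e-5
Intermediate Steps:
1/(-13756 + d) = 1/(-13756 + 70918) = 1/57162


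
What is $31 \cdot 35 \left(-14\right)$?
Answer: $-15190$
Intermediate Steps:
$31 \cdot 35 \left(-14\right) = 1085 \left(-14\right) = -15190$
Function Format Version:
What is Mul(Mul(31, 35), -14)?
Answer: -15190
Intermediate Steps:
Mul(Mul(31, 35), -14) = Mul(1085, -14) = -15190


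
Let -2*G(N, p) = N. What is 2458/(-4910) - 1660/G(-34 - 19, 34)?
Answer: -8215737/130115 ≈ -63.142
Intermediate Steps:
G(N, p) = -N/2
2458/(-4910) - 1660/G(-34 - 19, 34) = 2458/(-4910) - 1660*(-2/(-34 - 19)) = 2458*(-1/4910) - 1660/((-1/2*(-53))) = -1229/2455 - 1660/53/2 = -1229/2455 - 1660*2/53 = -1229/2455 - 3320/53 = -8215737/130115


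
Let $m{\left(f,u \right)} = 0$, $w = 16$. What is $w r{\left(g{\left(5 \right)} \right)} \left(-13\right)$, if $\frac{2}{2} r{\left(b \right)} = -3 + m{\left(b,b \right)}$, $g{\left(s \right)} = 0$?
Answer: $624$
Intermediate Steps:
$r{\left(b \right)} = -3$ ($r{\left(b \right)} = -3 + 0 = -3$)
$w r{\left(g{\left(5 \right)} \right)} \left(-13\right) = 16 \left(-3\right) \left(-13\right) = \left(-48\right) \left(-13\right) = 624$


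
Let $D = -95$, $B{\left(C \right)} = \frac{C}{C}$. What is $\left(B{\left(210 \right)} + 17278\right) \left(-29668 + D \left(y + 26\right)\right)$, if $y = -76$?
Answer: $-430558122$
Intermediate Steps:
$B{\left(C \right)} = 1$
$\left(B{\left(210 \right)} + 17278\right) \left(-29668 + D \left(y + 26\right)\right) = \left(1 + 17278\right) \left(-29668 - 95 \left(-76 + 26\right)\right) = 17279 \left(-29668 - -4750\right) = 17279 \left(-29668 + 4750\right) = 17279 \left(-24918\right) = -430558122$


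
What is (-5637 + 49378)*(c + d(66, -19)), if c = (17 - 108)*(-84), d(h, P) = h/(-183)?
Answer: 20394766142/61 ≈ 3.3434e+8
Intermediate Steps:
d(h, P) = -h/183 (d(h, P) = h*(-1/183) = -h/183)
c = 7644 (c = -91*(-84) = 7644)
(-5637 + 49378)*(c + d(66, -19)) = (-5637 + 49378)*(7644 - 1/183*66) = 43741*(7644 - 22/61) = 43741*(466262/61) = 20394766142/61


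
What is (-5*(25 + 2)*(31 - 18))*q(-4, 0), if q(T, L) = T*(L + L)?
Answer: 0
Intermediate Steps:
q(T, L) = 2*L*T (q(T, L) = T*(2*L) = 2*L*T)
(-5*(25 + 2)*(31 - 18))*q(-4, 0) = (-5*(25 + 2)*(31 - 18))*(2*0*(-4)) = -135*13*0 = -5*351*0 = -1755*0 = 0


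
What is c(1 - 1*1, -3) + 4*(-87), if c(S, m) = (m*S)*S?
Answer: -348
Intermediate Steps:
c(S, m) = m*S² (c(S, m) = (S*m)*S = m*S²)
c(1 - 1*1, -3) + 4*(-87) = -3*(1 - 1*1)² + 4*(-87) = -3*(1 - 1)² - 348 = -3*0² - 348 = -3*0 - 348 = 0 - 348 = -348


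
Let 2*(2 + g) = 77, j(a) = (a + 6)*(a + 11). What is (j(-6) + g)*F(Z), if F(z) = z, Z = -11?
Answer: -803/2 ≈ -401.50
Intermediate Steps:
j(a) = (6 + a)*(11 + a)
g = 73/2 (g = -2 + (1/2)*77 = -2 + 77/2 = 73/2 ≈ 36.500)
(j(-6) + g)*F(Z) = ((66 + (-6)**2 + 17*(-6)) + 73/2)*(-11) = ((66 + 36 - 102) + 73/2)*(-11) = (0 + 73/2)*(-11) = (73/2)*(-11) = -803/2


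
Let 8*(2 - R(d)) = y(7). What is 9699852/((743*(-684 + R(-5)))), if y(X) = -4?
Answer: -19399704/1012709 ≈ -19.156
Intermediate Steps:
R(d) = 5/2 (R(d) = 2 - 1/8*(-4) = 2 + 1/2 = 5/2)
9699852/((743*(-684 + R(-5)))) = 9699852/((743*(-684 + 5/2))) = 9699852/((743*(-1363/2))) = 9699852/(-1012709/2) = 9699852*(-2/1012709) = -19399704/1012709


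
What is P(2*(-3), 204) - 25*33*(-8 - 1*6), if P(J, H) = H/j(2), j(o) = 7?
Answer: 81054/7 ≈ 11579.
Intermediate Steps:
P(J, H) = H/7
P(2*(-3), 204) - 25*33*(-8 - 1*6) = (1/7)*204 - 25*33*(-8 - 1*6) = 204/7 - 825*(-8 - 6) = 204/7 - 825*(-14) = 204/7 - 1*(-11550) = 204/7 + 11550 = 81054/7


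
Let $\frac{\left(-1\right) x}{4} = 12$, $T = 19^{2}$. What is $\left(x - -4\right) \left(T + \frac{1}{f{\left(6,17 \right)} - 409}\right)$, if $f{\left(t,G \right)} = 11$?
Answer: $- \frac{3160894}{199} \approx -15884.0$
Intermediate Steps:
$T = 361$
$x = -48$ ($x = \left(-4\right) 12 = -48$)
$\left(x - -4\right) \left(T + \frac{1}{f{\left(6,17 \right)} - 409}\right) = \left(-48 - -4\right) \left(361 + \frac{1}{11 - 409}\right) = \left(-48 + 4\right) \left(361 + \frac{1}{-398}\right) = - 44 \left(361 - \frac{1}{398}\right) = \left(-44\right) \frac{143677}{398} = - \frac{3160894}{199}$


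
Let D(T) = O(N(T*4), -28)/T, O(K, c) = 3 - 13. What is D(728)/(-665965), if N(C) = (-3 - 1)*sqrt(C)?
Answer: 1/48482252 ≈ 2.0626e-8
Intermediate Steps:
N(C) = -4*sqrt(C)
O(K, c) = -10
D(T) = -10/T
D(728)/(-665965) = -10/728/(-665965) = -10*1/728*(-1/665965) = -5/364*(-1/665965) = 1/48482252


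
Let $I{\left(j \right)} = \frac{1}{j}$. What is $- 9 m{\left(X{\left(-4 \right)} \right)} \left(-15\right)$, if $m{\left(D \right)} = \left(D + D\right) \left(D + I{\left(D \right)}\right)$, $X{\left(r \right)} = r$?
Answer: $4590$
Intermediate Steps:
$m{\left(D \right)} = 2 D \left(D + \frac{1}{D}\right)$ ($m{\left(D \right)} = \left(D + D\right) \left(D + \frac{1}{D}\right) = 2 D \left(D + \frac{1}{D}\right)$)
$- 9 m{\left(X{\left(-4 \right)} \right)} \left(-15\right) = - 9 \left(2 + 2 \left(-4\right)^{2}\right) \left(-15\right) = - 9 \left(2 + 2 \cdot 16\right) \left(-15\right) = - 9 \left(2 + 32\right) \left(-15\right) = \left(-9\right) 34 \left(-15\right) = \left(-306\right) \left(-15\right) = 4590$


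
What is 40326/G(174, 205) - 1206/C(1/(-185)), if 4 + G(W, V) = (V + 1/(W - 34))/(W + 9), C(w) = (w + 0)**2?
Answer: -1015429066590/24593 ≈ -4.1289e+7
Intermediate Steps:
C(w) = w**2
G(W, V) = -4 + (V + 1/(-34 + W))/(9 + W) (G(W, V) = -4 + (V + 1/(W - 34))/(W + 9) = -4 + (V + 1/(-34 + W))/(9 + W))
40326/G(174, 205) - 1206/C(1/(-185)) = 40326/(((-1225 - 100*174 + 4*174**2 + 34*205 - 1*205*174)/(306 - 1*174**2 + 25*174))) - 1206/((1/(-185))**2) = 40326/(((-1225 - 17400 + 4*30276 + 6970 - 35670)/(306 - 1*30276 + 4350))) - 1206/((-1/185)**2) = 40326/(((-1225 - 17400 + 121104 + 6970 - 35670)/(306 - 30276 + 4350))) - 1206/1/34225 = 40326/((73779/(-25620))) - 1206*34225 = 40326/((-1/25620*73779)) - 41275350 = 40326/(-24593/8540) - 41275350 = 40326*(-8540/24593) - 41275350 = -344384040/24593 - 41275350 = -1015429066590/24593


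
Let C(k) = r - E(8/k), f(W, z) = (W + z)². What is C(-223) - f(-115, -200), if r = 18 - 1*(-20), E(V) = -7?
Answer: -99180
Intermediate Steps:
r = 38 (r = 18 + 20 = 38)
C(k) = 45 (C(k) = 38 - 1*(-7) = 38 + 7 = 45)
C(-223) - f(-115, -200) = 45 - (-115 - 200)² = 45 - 1*(-315)² = 45 - 1*99225 = 45 - 99225 = -99180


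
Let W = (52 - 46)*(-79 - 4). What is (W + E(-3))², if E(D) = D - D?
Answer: 248004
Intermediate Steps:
W = -498 (W = 6*(-83) = -498)
E(D) = 0
(W + E(-3))² = (-498 + 0)² = (-498)² = 248004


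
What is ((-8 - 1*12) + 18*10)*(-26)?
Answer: -4160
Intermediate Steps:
((-8 - 1*12) + 18*10)*(-26) = ((-8 - 12) + 180)*(-26) = (-20 + 180)*(-26) = 160*(-26) = -4160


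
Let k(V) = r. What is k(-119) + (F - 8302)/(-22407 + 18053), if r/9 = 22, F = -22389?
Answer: 892783/4354 ≈ 205.05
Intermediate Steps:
r = 198 (r = 9*22 = 198)
k(V) = 198
k(-119) + (F - 8302)/(-22407 + 18053) = 198 + (-22389 - 8302)/(-22407 + 18053) = 198 - 30691/(-4354) = 198 - 30691*(-1/4354) = 198 + 30691/4354 = 892783/4354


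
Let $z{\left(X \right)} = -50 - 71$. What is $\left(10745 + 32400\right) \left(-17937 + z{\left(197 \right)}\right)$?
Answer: $-779112410$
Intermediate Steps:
$z{\left(X \right)} = -121$
$\left(10745 + 32400\right) \left(-17937 + z{\left(197 \right)}\right) = \left(10745 + 32400\right) \left(-17937 - 121\right) = 43145 \left(-18058\right) = -779112410$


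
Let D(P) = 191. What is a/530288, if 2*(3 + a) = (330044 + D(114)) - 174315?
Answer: 7087/48208 ≈ 0.14701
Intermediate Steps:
a = 77957 (a = -3 + ((330044 + 191) - 174315)/2 = -3 + (330235 - 174315)/2 = -3 + (1/2)*155920 = -3 + 77960 = 77957)
a/530288 = 77957/530288 = 77957*(1/530288) = 7087/48208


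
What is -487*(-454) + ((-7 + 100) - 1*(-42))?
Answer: 221233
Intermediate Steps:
-487*(-454) + ((-7 + 100) - 1*(-42)) = 221098 + (93 + 42) = 221098 + 135 = 221233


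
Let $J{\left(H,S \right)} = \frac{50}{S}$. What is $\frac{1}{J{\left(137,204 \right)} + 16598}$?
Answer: $\frac{102}{1693021} \approx 6.0247 \cdot 10^{-5}$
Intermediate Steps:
$\frac{1}{J{\left(137,204 \right)} + 16598} = \frac{1}{\frac{50}{204} + 16598} = \frac{1}{50 \cdot \frac{1}{204} + 16598} = \frac{1}{\frac{25}{102} + 16598} = \frac{1}{\frac{1693021}{102}} = \frac{102}{1693021}$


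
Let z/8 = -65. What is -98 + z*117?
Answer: -60938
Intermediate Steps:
z = -520 (z = 8*(-65) = -520)
-98 + z*117 = -98 - 520*117 = -98 - 60840 = -60938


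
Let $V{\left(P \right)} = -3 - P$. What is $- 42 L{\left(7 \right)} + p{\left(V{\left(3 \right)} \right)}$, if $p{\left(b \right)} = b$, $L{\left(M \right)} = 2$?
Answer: $-90$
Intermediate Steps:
$- 42 L{\left(7 \right)} + p{\left(V{\left(3 \right)} \right)} = \left(-42\right) 2 - 6 = -84 - 6 = -90$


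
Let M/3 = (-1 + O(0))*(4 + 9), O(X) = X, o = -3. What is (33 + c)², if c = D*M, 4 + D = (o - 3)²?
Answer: 1476225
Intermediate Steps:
D = 32 (D = -4 + (-3 - 3)² = -4 + (-6)² = -4 + 36 = 32)
M = -39 (M = 3*((-1 + 0)*(4 + 9)) = 3*(-1*13) = 3*(-13) = -39)
c = -1248 (c = 32*(-39) = -1248)
(33 + c)² = (33 - 1248)² = (-1215)² = 1476225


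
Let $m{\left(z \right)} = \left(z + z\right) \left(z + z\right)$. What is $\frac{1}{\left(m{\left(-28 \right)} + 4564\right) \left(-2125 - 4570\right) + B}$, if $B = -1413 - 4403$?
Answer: $- \frac{1}{51557316} \approx -1.9396 \cdot 10^{-8}$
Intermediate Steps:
$m{\left(z \right)} = 4 z^{2}$ ($m{\left(z \right)} = 2 z 2 z = 4 z^{2}$)
$B = -5816$ ($B = -1413 - 4403 = -5816$)
$\frac{1}{\left(m{\left(-28 \right)} + 4564\right) \left(-2125 - 4570\right) + B} = \frac{1}{\left(4 \left(-28\right)^{2} + 4564\right) \left(-2125 - 4570\right) - 5816} = \frac{1}{\left(4 \cdot 784 + 4564\right) \left(-6695\right) - 5816} = \frac{1}{\left(3136 + 4564\right) \left(-6695\right) - 5816} = \frac{1}{7700 \left(-6695\right) - 5816} = \frac{1}{-51551500 - 5816} = \frac{1}{-51557316} = - \frac{1}{51557316}$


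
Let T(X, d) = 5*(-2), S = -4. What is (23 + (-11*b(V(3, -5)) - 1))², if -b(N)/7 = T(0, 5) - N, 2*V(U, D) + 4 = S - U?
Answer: 421201/4 ≈ 1.0530e+5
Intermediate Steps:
V(U, D) = -4 - U/2 (V(U, D) = -2 + (-4 - U)/2 = -2 + (-2 - U/2) = -4 - U/2)
T(X, d) = -10
b(N) = 70 + 7*N (b(N) = -7*(-10 - N) = 70 + 7*N)
(23 + (-11*b(V(3, -5)) - 1))² = (23 + (-11*(70 + 7*(-4 - ½*3)) - 1))² = (23 + (-11*(70 + 7*(-4 - 3/2)) - 1))² = (23 + (-11*(70 + 7*(-11/2)) - 1))² = (23 + (-11*(70 - 77/2) - 1))² = (23 + (-11*63/2 - 1))² = (23 + (-693/2 - 1))² = (23 - 695/2)² = (-649/2)² = 421201/4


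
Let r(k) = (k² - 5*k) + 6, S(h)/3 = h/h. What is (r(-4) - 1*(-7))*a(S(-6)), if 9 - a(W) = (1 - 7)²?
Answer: -1323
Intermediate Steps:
S(h) = 3 (S(h) = 3*(h/h) = 3*1 = 3)
a(W) = -27 (a(W) = 9 - (1 - 7)² = 9 - 1*(-6)² = 9 - 1*36 = 9 - 36 = -27)
r(k) = 6 + k² - 5*k
(r(-4) - 1*(-7))*a(S(-6)) = ((6 + (-4)² - 5*(-4)) - 1*(-7))*(-27) = ((6 + 16 + 20) + 7)*(-27) = (42 + 7)*(-27) = 49*(-27) = -1323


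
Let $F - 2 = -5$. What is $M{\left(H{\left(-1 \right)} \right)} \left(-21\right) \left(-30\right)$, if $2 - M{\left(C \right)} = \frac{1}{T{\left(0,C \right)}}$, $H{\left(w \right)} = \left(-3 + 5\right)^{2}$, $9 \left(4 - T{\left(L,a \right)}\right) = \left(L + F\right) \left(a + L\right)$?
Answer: $\frac{9135}{8} \approx 1141.9$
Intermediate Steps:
$F = -3$ ($F = 2 - 5 = -3$)
$T{\left(L,a \right)} = 4 - \frac{\left(-3 + L\right) \left(L + a\right)}{9}$ ($T{\left(L,a \right)} = 4 - \frac{\left(L - 3\right) \left(a + L\right)}{9} = 4 - \frac{\left(-3 + L\right) \left(L + a\right)}{9}$)
$H{\left(w \right)} = 4$ ($H{\left(w \right)} = 2^{2} = 4$)
$M{\left(C \right)} = 2 - \frac{1}{4 + \frac{C}{3}}$ ($M{\left(C \right)} = 2 - \frac{1}{4 - \frac{0^{2}}{9} + \frac{1}{3} \cdot 0 + \frac{C}{3} - 0 C} = 2 - \frac{1}{4 - 0 + 0 + \frac{C}{3} + 0} = 2 - \frac{1}{4 + 0 + 0 + \frac{C}{3} + 0} = 2 - \frac{1}{4 + \frac{C}{3}}$)
$M{\left(H{\left(-1 \right)} \right)} \left(-21\right) \left(-30\right) = \frac{21 + 2 \cdot 4}{12 + 4} \left(-21\right) \left(-30\right) = \frac{21 + 8}{16} \left(-21\right) \left(-30\right) = \frac{1}{16} \cdot 29 \left(-21\right) \left(-30\right) = \frac{29}{16} \left(-21\right) \left(-30\right) = \left(- \frac{609}{16}\right) \left(-30\right) = \frac{9135}{8}$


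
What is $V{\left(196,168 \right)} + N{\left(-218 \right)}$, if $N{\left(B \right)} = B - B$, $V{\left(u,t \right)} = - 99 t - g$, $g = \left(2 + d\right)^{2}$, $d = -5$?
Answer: $-16641$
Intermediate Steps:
$g = 9$ ($g = \left(2 - 5\right)^{2} = \left(-3\right)^{2} = 9$)
$V{\left(u,t \right)} = -9 - 99 t$ ($V{\left(u,t \right)} = - 99 t - 9 = -9 - 99 t$)
$N{\left(B \right)} = 0$
$V{\left(196,168 \right)} + N{\left(-218 \right)} = \left(-9 - 16632\right) + 0 = -16641 + 0 = -16641$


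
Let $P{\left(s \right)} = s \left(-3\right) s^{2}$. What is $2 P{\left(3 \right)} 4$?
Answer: $-648$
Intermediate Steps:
$P{\left(s \right)} = - 3 s^{3}$ ($P{\left(s \right)} = - 3 s s^{2} = - 3 s^{3}$)
$2 P{\left(3 \right)} 4 = 2 \left(- 3 \cdot 3^{3}\right) 4 = 2 \left(\left(-3\right) 27\right) 4 = 2 \left(-81\right) 4 = \left(-162\right) 4 = -648$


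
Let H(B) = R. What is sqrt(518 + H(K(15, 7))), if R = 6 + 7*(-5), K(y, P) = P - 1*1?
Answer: sqrt(489) ≈ 22.113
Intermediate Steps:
K(y, P) = -1 + P (K(y, P) = P - 1 = -1 + P)
R = -29 (R = 6 - 35 = -29)
H(B) = -29
sqrt(518 + H(K(15, 7))) = sqrt(518 - 29) = sqrt(489)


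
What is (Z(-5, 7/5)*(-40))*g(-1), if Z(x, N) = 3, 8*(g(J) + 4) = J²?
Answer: 465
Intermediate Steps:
g(J) = -4 + J²/8
(Z(-5, 7/5)*(-40))*g(-1) = (3*(-40))*(-4 + (⅛)*(-1)²) = -120*(-4 + (⅛)*1) = -120*(-4 + ⅛) = -120*(-31/8) = 465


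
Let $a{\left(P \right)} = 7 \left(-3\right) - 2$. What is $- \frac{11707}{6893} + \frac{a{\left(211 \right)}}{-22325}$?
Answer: $- \frac{261200236}{153886225} \approx -1.6974$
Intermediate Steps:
$a{\left(P \right)} = -23$ ($a{\left(P \right)} = -21 - 2 = -23$)
$- \frac{11707}{6893} + \frac{a{\left(211 \right)}}{-22325} = - \frac{11707}{6893} - \frac{23}{-22325} = \left(-11707\right) \frac{1}{6893} - - \frac{23}{22325} = - \frac{11707}{6893} + \frac{23}{22325} = - \frac{261200236}{153886225}$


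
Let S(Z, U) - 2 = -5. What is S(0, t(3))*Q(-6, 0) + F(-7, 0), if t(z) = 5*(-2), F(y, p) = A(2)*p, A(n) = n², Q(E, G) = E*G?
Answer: 0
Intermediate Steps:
F(y, p) = 4*p (F(y, p) = 2²*p = 4*p)
t(z) = -10
S(Z, U) = -3 (S(Z, U) = 2 - 5 = -3)
S(0, t(3))*Q(-6, 0) + F(-7, 0) = -(-18)*0 + 4*0 = -3*0 + 0 = 0 + 0 = 0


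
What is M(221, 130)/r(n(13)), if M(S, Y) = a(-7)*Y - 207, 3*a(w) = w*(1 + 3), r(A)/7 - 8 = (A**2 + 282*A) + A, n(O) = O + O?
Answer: -4261/168882 ≈ -0.025231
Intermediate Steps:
n(O) = 2*O
r(A) = 56 + 7*A**2 + 1981*A (r(A) = 56 + 7*((A**2 + 282*A) + A) = 56 + 7*(A**2 + 283*A) = 56 + (7*A**2 + 1981*A) = 56 + 7*A**2 + 1981*A)
a(w) = 4*w/3 (a(w) = (w*(1 + 3))/3 = (w*4)/3 = (4*w)/3 = 4*w/3)
M(S, Y) = -207 - 28*Y/3 (M(S, Y) = ((4/3)*(-7))*Y - 207 = -28*Y/3 - 207 = -207 - 28*Y/3)
M(221, 130)/r(n(13)) = (-207 - 28/3*130)/(56 + 7*(2*13)**2 + 1981*(2*13)) = (-207 - 3640/3)/(56 + 7*26**2 + 1981*26) = -4261/(3*(56 + 7*676 + 51506)) = -4261/(3*(56 + 4732 + 51506)) = -4261/3/56294 = -4261/3*1/56294 = -4261/168882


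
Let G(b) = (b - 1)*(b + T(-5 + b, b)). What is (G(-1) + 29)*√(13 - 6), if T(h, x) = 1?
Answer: 29*√7 ≈ 76.727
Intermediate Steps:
G(b) = (1 + b)*(-1 + b) (G(b) = (b - 1)*(b + 1) = (-1 + b)*(1 + b) = (1 + b)*(-1 + b))
(G(-1) + 29)*√(13 - 6) = ((-1 + (-1)²) + 29)*√(13 - 6) = ((-1 + 1) + 29)*√7 = (0 + 29)*√7 = 29*√7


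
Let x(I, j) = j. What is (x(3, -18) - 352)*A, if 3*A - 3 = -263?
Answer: 96200/3 ≈ 32067.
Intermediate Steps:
A = -260/3 (A = 1 + (⅓)*(-263) = 1 - 263/3 = -260/3 ≈ -86.667)
(x(3, -18) - 352)*A = (-18 - 352)*(-260/3) = -370*(-260/3) = 96200/3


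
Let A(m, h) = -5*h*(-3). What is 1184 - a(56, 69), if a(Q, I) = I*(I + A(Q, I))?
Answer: -74992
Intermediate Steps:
A(m, h) = 15*h
a(Q, I) = 16*I**2 (a(Q, I) = I*(I + 15*I) = I*(16*I) = 16*I**2)
1184 - a(56, 69) = 1184 - 16*69**2 = 1184 - 16*4761 = 1184 - 1*76176 = 1184 - 76176 = -74992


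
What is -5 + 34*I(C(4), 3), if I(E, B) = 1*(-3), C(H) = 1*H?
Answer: -107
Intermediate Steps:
C(H) = H
I(E, B) = -3
-5 + 34*I(C(4), 3) = -5 + 34*(-3) = -5 - 102 = -107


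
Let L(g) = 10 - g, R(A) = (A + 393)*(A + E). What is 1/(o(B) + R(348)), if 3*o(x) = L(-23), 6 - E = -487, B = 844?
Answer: 1/623192 ≈ 1.6046e-6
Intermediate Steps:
E = 493 (E = 6 - 1*(-487) = 6 + 487 = 493)
R(A) = (393 + A)*(493 + A) (R(A) = (A + 393)*(A + 493) = (393 + A)*(493 + A))
o(x) = 11 (o(x) = (10 - 1*(-23))/3 = (10 + 23)/3 = (⅓)*33 = 11)
1/(o(B) + R(348)) = 1/(11 + (193749 + 348² + 886*348)) = 1/(11 + (193749 + 121104 + 308328)) = 1/(11 + 623181) = 1/623192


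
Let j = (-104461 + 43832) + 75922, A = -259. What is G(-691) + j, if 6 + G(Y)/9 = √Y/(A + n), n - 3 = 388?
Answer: 15239 + 3*I*√691/44 ≈ 15239.0 + 1.7923*I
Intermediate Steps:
n = 391 (n = 3 + 388 = 391)
j = 15293 (j = -60629 + 75922 = 15293)
G(Y) = -54 + 3*√Y/44 (G(Y) = -54 + 9*(√Y/(-259 + 391)) = -54 + 9*(√Y/132) = -54 + 3*√Y/44)
G(-691) + j = (-54 + 3*√(-691)/44) + 15293 = (-54 + 3*(I*√691)/44) + 15293 = (-54 + 3*I*√691/44) + 15293 = 15239 + 3*I*√691/44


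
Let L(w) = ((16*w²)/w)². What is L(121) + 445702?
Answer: 4193798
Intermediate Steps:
L(w) = 256*w² (L(w) = (16*w)² = 256*w²)
L(121) + 445702 = 256*121² + 445702 = 256*14641 + 445702 = 3748096 + 445702 = 4193798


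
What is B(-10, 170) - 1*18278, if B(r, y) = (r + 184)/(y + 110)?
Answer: -2558833/140 ≈ -18277.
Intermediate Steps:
B(r, y) = (184 + r)/(110 + y)
B(-10, 170) - 1*18278 = (184 - 10)/(110 + 170) - 1*18278 = 174/280 - 18278 = (1/280)*174 - 18278 = 87/140 - 18278 = -2558833/140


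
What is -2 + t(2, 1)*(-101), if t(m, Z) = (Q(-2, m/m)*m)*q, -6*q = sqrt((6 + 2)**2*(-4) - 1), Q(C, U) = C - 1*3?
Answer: -2 - 505*I*sqrt(257)/3 ≈ -2.0 - 2698.6*I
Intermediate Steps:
Q(C, U) = -3 + C (Q(C, U) = C - 3 = -3 + C)
q = -I*sqrt(257)/6 (q = -sqrt((6 + 2)**2*(-4) - 1)/6 = -sqrt(8**2*(-4) - 1)/6 = -sqrt(64*(-4) - 1)/6 = -sqrt(-256 - 1)/6 = -I*sqrt(257)/6 ≈ -2.6719*I)
t(m, Z) = 5*I*m*sqrt(257)/6 (t(m, Z) = ((-3 - 2)*m)*(-I*sqrt(257)/6) = (-5*m)*(-I*sqrt(257)/6) = 5*I*m*sqrt(257)/6)
-2 + t(2, 1)*(-101) = -2 + ((5/6)*I*2*sqrt(257))*(-101) = -2 + (5*I*sqrt(257)/3)*(-101) = -2 - 505*I*sqrt(257)/3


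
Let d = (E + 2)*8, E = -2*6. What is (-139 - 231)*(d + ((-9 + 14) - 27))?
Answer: 37740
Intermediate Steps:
E = -12
d = -80 (d = (-12 + 2)*8 = -10*8 = -80)
(-139 - 231)*(d + ((-9 + 14) - 27)) = (-139 - 231)*(-80 + ((-9 + 14) - 27)) = -370*(-80 + (5 - 27)) = -370*(-80 - 22) = -370*(-102) = 37740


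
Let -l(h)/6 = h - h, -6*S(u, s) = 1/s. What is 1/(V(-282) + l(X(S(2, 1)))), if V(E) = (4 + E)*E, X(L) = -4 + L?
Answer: 1/78396 ≈ 1.2756e-5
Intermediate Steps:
S(u, s) = -1/(6*s)
V(E) = E*(4 + E)
l(h) = 0 (l(h) = -6*(h - h) = -6*0 = 0)
1/(V(-282) + l(X(S(2, 1)))) = 1/(-282*(4 - 282) + 0) = 1/(-282*(-278) + 0) = 1/(78396 + 0) = 1/78396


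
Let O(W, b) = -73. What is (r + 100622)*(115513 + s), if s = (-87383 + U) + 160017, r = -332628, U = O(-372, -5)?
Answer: -43634296444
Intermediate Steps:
U = -73
s = 72561 (s = (-87383 - 73) + 160017 = -87456 + 160017 = 72561)
(r + 100622)*(115513 + s) = (-332628 + 100622)*(115513 + 72561) = -232006*188074 = -43634296444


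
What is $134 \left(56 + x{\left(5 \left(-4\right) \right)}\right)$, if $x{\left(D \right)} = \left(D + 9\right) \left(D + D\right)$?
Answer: $66464$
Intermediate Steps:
$x{\left(D \right)} = 2 D \left(9 + D\right)$ ($x{\left(D \right)} = \left(9 + D\right) 2 D = 2 D \left(9 + D\right)$)
$134 \left(56 + x{\left(5 \left(-4\right) \right)}\right) = 134 \left(56 + 2 \cdot 5 \left(-4\right) \left(9 + 5 \left(-4\right)\right)\right) = 134 \left(56 + 2 \left(-20\right) \left(9 - 20\right)\right) = 134 \left(56 + 2 \left(-20\right) \left(-11\right)\right) = 134 \left(56 + 440\right) = 134 \cdot 496 = 66464$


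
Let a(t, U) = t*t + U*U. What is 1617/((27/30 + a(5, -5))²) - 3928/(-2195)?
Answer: 1372601668/568682795 ≈ 2.4137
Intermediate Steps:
a(t, U) = U² + t² (a(t, U) = t² + U² = U² + t²)
1617/((27/30 + a(5, -5))²) - 3928/(-2195) = 1617/((27/30 + ((-5)² + 5²))²) - 3928/(-2195) = 1617/((27*(1/30) + (25 + 25))²) - 3928*(-1/2195) = 1617/((9/10 + 50)²) + 3928/2195 = 1617/((509/10)²) + 3928/2195 = 1617/(259081/100) + 3928/2195 = 1617*(100/259081) + 3928/2195 = 161700/259081 + 3928/2195 = 1372601668/568682795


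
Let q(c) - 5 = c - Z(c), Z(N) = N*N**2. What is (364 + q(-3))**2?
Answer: 154449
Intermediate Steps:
Z(N) = N**3
q(c) = 5 + c - c**3 (q(c) = 5 + (c - c**3) = 5 + c - c**3)
(364 + q(-3))**2 = (364 + (5 - 3 - 1*(-3)**3))**2 = (364 + (5 - 3 - 1*(-27)))**2 = (364 + (5 - 3 + 27))**2 = (364 + 29)**2 = 393**2 = 154449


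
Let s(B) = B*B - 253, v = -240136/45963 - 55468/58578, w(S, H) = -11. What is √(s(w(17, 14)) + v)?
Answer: I*√3091428069617013490/149578923 ≈ 11.755*I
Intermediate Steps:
v = -2769360382/448736769 (v = -240136*1/45963 - 55468*1/58578 = -240136/45963 - 27734/29289 = -2769360382/448736769 ≈ -6.1715)
s(B) = -253 + B² (s(B) = B² - 253 = -253 + B²)
√(s(w(17, 14)) + v) = √((-253 + (-11)²) - 2769360382/448736769) = √((-253 + 121) - 2769360382/448736769) = √(-132 - 2769360382/448736769) = √(-62002613890/448736769) = I*√3091428069617013490/149578923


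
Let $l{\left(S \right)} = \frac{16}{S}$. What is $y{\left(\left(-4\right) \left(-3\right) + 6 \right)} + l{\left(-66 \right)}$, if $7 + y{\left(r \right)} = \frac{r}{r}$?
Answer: $- \frac{206}{33} \approx -6.2424$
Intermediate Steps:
$y{\left(r \right)} = -6$ ($y{\left(r \right)} = -7 + \frac{r}{r} = -7 + 1 = -6$)
$y{\left(\left(-4\right) \left(-3\right) + 6 \right)} + l{\left(-66 \right)} = -6 + \frac{16}{-66} = -6 + 16 \left(- \frac{1}{66}\right) = -6 - \frac{8}{33} = - \frac{206}{33}$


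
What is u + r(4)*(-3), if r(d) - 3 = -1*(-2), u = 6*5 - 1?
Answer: 14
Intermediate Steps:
u = 29 (u = 30 - 1 = 29)
r(d) = 5 (r(d) = 3 - 1*(-2) = 3 + 2 = 5)
u + r(4)*(-3) = 29 + 5*(-3) = 29 - 15 = 14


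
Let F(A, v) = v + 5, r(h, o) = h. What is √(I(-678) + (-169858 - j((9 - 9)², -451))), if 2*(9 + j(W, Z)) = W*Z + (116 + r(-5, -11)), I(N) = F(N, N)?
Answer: 31*I*√710/2 ≈ 413.01*I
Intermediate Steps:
F(A, v) = 5 + v
I(N) = 5 + N
j(W, Z) = 93/2 + W*Z/2 (j(W, Z) = -9 + (W*Z + (116 - 5))/2 = -9 + (W*Z + 111)/2 = -9 + (111 + W*Z)/2 = -9 + (111/2 + W*Z/2) = 93/2 + W*Z/2)
√(I(-678) + (-169858 - j((9 - 9)², -451))) = √((5 - 678) + (-169858 - (93/2 + (½)*(9 - 9)²*(-451)))) = √(-673 + (-169858 - (93/2 + (½)*0²*(-451)))) = √(-673 + (-169858 - (93/2 + (½)*0*(-451)))) = √(-673 + (-169858 - (93/2 + 0))) = √(-673 + (-169858 - 1*93/2)) = √(-673 + (-169858 - 93/2)) = √(-673 - 339809/2) = √(-341155/2) = 31*I*√710/2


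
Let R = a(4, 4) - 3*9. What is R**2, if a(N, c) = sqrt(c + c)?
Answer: 737 - 108*sqrt(2) ≈ 584.26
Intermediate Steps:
a(N, c) = sqrt(2)*sqrt(c) (a(N, c) = sqrt(2*c) = sqrt(2)*sqrt(c))
R = -27 + 2*sqrt(2) (R = sqrt(2)*sqrt(4) - 3*9 = sqrt(2)*2 - 27 = 2*sqrt(2) - 27 = -27 + 2*sqrt(2) ≈ -24.172)
R**2 = (-27 + 2*sqrt(2))**2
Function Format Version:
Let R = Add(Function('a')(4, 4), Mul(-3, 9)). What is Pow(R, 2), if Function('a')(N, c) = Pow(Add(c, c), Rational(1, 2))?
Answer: Add(737, Mul(-108, Pow(2, Rational(1, 2)))) ≈ 584.26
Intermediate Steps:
Function('a')(N, c) = Mul(Pow(2, Rational(1, 2)), Pow(c, Rational(1, 2))) (Function('a')(N, c) = Pow(Mul(2, c), Rational(1, 2)) = Mul(Pow(2, Rational(1, 2)), Pow(c, Rational(1, 2))))
R = Add(-27, Mul(2, Pow(2, Rational(1, 2)))) (R = Add(Mul(Pow(2, Rational(1, 2)), Pow(4, Rational(1, 2))), Mul(-3, 9)) = Add(Mul(Pow(2, Rational(1, 2)), 2), -27) = Add(Mul(2, Pow(2, Rational(1, 2))), -27) = Add(-27, Mul(2, Pow(2, Rational(1, 2)))) ≈ -24.172)
Pow(R, 2) = Pow(Add(-27, Mul(2, Pow(2, Rational(1, 2)))), 2)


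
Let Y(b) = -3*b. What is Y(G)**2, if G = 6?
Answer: 324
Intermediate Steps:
Y(G)**2 = (-3*6)**2 = (-18)**2 = 324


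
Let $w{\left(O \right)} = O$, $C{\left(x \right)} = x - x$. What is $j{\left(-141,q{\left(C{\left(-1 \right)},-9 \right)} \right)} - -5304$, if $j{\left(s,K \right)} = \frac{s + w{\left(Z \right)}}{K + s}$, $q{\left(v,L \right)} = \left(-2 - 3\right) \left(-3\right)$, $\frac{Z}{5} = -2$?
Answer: $\frac{668455}{126} \approx 5305.2$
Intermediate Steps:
$Z = -10$ ($Z = 5 \left(-2\right) = -10$)
$C{\left(x \right)} = 0$
$q{\left(v,L \right)} = 15$ ($q{\left(v,L \right)} = \left(-5\right) \left(-3\right) = 15$)
$j{\left(s,K \right)} = \frac{-10 + s}{K + s}$ ($j{\left(s,K \right)} = \frac{s - 10}{K + s} = \frac{-10 + s}{K + s}$)
$j{\left(-141,q{\left(C{\left(-1 \right)},-9 \right)} \right)} - -5304 = \frac{-10 - 141}{15 - 141} - -5304 = \frac{1}{-126} \left(-151\right) + 5304 = \left(- \frac{1}{126}\right) \left(-151\right) + 5304 = \frac{151}{126} + 5304 = \frac{668455}{126}$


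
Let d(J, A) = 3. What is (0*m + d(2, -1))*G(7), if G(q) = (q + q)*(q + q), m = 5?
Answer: 588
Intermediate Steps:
G(q) = 4*q**2 (G(q) = (2*q)*(2*q) = 4*q**2)
(0*m + d(2, -1))*G(7) = (0*5 + 3)*(4*7**2) = (0 + 3)*(4*49) = 3*196 = 588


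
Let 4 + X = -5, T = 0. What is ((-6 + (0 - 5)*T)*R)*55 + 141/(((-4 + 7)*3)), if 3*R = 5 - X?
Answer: -4573/3 ≈ -1524.3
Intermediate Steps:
X = -9 (X = -4 - 5 = -9)
R = 14/3 (R = (5 - 1*(-9))/3 = (5 + 9)/3 = (⅓)*14 = 14/3 ≈ 4.6667)
((-6 + (0 - 5)*T)*R)*55 + 141/(((-4 + 7)*3)) = ((-6 + (0 - 5)*0)*(14/3))*55 + 141/(((-4 + 7)*3)) = ((-6 - 5*0)*(14/3))*55 + 141/((3*3)) = ((-6 + 0)*(14/3))*55 + 141/9 = -6*14/3*55 + 141*(⅑) = -28*55 + 47/3 = -1540 + 47/3 = -4573/3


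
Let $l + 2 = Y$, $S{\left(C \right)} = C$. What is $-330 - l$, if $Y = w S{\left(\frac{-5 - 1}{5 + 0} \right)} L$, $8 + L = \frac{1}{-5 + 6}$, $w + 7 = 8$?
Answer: $- \frac{1682}{5} \approx -336.4$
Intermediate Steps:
$w = 1$ ($w = -7 + 8 = 1$)
$L = -7$ ($L = -8 + \frac{1}{-5 + 6} = -8 + 1^{-1} = -8 + 1 = -7$)
$Y = \frac{42}{5}$ ($Y = 1 \frac{-5 - 1}{5 + 0} \left(-7\right) = 1 \left(- \frac{6}{5}\right) \left(-7\right) = \left(- \frac{6}{5}\right) \left(-7\right) = \frac{42}{5} \approx 8.4$)
$l = \frac{32}{5}$ ($l = -2 + \frac{42}{5} = \frac{32}{5} \approx 6.4$)
$-330 - l = -330 - \frac{32}{5} = - \frac{1682}{5}$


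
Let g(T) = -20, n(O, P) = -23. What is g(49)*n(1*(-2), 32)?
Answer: 460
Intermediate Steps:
g(49)*n(1*(-2), 32) = -20*(-23) = 460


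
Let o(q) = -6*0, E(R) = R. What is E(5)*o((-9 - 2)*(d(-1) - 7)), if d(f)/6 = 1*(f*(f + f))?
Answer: 0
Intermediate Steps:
d(f) = 12*f**2 (d(f) = 6*(1*(f*(f + f))) = 6*(1*(f*(2*f))) = 6*(1*(2*f**2)) = 6*(2*f**2) = 12*f**2)
o(q) = 0
E(5)*o((-9 - 2)*(d(-1) - 7)) = 5*0 = 0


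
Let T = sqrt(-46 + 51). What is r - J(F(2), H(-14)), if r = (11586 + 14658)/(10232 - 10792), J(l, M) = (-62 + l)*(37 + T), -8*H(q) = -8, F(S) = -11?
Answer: 371579/140 + 73*sqrt(5) ≈ 2817.4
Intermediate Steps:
H(q) = 1 (H(q) = -1/8*(-8) = 1)
T = sqrt(5) ≈ 2.2361
J(l, M) = (-62 + l)*(37 + sqrt(5))
r = -6561/140 (r = 26244/(-560) = 26244*(-1/560) = -6561/140 ≈ -46.864)
r - J(F(2), H(-14)) = -6561/140 - (-2294 - 62*sqrt(5) + 37*(-11) - 11*sqrt(5)) = -6561/140 - (-2294 - 62*sqrt(5) - 407 - 11*sqrt(5)) = -6561/140 - (-2701 - 73*sqrt(5)) = -6561/140 + (2701 + 73*sqrt(5)) = 371579/140 + 73*sqrt(5)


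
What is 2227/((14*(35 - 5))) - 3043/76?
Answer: -138601/3990 ≈ -34.737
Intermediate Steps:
2227/((14*(35 - 5))) - 3043/76 = 2227/((14*30)) - 3043*1/76 = 2227/420 - 3043/76 = -138601/3990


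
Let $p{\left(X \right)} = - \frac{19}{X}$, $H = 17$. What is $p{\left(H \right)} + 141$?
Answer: $\frac{2378}{17} \approx 139.88$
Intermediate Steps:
$p{\left(H \right)} + 141 = - \frac{19}{17} + 141 = \frac{2378}{17}$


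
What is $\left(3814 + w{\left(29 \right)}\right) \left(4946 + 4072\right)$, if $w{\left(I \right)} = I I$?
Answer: $41978790$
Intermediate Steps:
$w{\left(I \right)} = I^{2}$
$\left(3814 + w{\left(29 \right)}\right) \left(4946 + 4072\right) = \left(3814 + 29^{2}\right) \left(4946 + 4072\right) = \left(3814 + 841\right) 9018 = 4655 \cdot 9018 = 41978790$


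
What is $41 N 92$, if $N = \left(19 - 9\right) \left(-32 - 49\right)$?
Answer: $-3055320$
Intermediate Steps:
$N = -810$ ($N = 10 \left(-81\right) = -810$)
$41 N 92 = 41 \left(-810\right) 92 = \left(-33210\right) 92 = -3055320$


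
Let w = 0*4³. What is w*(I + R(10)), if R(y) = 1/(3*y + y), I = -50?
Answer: 0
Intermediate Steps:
R(y) = 1/(4*y)
w = 0 (w = 0*64 = 0)
w*(I + R(10)) = 0*(-50 + (¼)/10) = 0*(-50 + (¼)*(⅒)) = 0*(-50 + 1/40) = 0*(-1999/40) = 0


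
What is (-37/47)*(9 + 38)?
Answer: -37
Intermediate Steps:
(-37/47)*(9 + 38) = -37*1/47*47 = -37/47*47 = -37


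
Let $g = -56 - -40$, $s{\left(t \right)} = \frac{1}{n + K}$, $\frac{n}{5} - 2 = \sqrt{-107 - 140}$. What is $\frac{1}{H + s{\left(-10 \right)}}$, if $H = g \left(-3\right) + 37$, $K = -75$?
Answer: $\frac{883935}{75128951} + \frac{5 i \sqrt{247}}{75128951} \approx 0.011766 + 1.0459 \cdot 10^{-6} i$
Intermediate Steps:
$n = 10 + 5 i \sqrt{247}$ ($n = 10 + 5 \sqrt{-107 - 140} = 10 + 5 \sqrt{-247} = 10 + 5 i \sqrt{247} \approx 10.0 + 78.581 i$)
$s{\left(t \right)} = \frac{1}{-65 + 5 i \sqrt{247}}$ ($s{\left(t \right)} = \frac{1}{\left(10 + 5 i \sqrt{247}\right) - 75} = \frac{1}{-65 + 5 i \sqrt{247}}$)
$g = -16$ ($g = -56 + 40 = -16$)
$H = 85$ ($H = \left(-16\right) \left(-3\right) + 37 = 48 + 37 = 85$)
$\frac{1}{H + s{\left(-10 \right)}} = \frac{1}{85 - \left(\frac{1}{160} + \frac{i \sqrt{247}}{2080}\right)} = \frac{1}{\frac{13599}{160} - \frac{i \sqrt{247}}{2080}}$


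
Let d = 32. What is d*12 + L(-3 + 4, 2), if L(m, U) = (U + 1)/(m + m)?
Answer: 771/2 ≈ 385.50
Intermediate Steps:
L(m, U) = (1 + U)/(2*m) (L(m, U) = (1 + U)/((2*m)) = (1 + U)*(1/(2*m)) = (1 + U)/(2*m))
d*12 + L(-3 + 4, 2) = 32*12 + (1 + 2)/(2*(-3 + 4)) = 384 + (½)*3/1 = 384 + (½)*1*3 = 384 + 3/2 = 771/2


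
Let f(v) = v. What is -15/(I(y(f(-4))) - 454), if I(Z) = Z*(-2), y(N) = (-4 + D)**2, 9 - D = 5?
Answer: 15/454 ≈ 0.033040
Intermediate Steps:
D = 4 (D = 9 - 1*5 = 9 - 5 = 4)
y(N) = 0 (y(N) = (-4 + 4)**2 = 0**2 = 0)
I(Z) = -2*Z
-15/(I(y(f(-4))) - 454) = -15/(-2*0 - 454) = -15/(0 - 454) = -15/(-454) = -15*(-1/454) = 15/454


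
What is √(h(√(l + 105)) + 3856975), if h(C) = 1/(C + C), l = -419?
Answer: √(380282307100 - 157*I*√314)/314 ≈ 1963.9 - 7.1838e-6*I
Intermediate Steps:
h(C) = 1/(2*C)
√(h(√(l + 105)) + 3856975) = √(1/(2*(√(-419 + 105))) + 3856975) = √(1/(2*(√(-314))) + 3856975) = √(1/(2*((I*√314))) + 3856975) = √((-I*√314/314)/2 + 3856975) = √(-I*√314/628 + 3856975) = √(3856975 - I*√314/628)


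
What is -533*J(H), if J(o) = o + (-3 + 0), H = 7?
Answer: -2132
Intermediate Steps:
J(o) = -3 + o (J(o) = o - 3 = -3 + o)
-533*J(H) = -533*(-3 + 7) = -533*4 = -2132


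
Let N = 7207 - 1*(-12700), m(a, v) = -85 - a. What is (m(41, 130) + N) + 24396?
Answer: 44177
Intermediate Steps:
N = 19907 (N = 7207 + 12700 = 19907)
(m(41, 130) + N) + 24396 = ((-85 - 1*41) + 19907) + 24396 = ((-85 - 41) + 19907) + 24396 = (-126 + 19907) + 24396 = 19781 + 24396 = 44177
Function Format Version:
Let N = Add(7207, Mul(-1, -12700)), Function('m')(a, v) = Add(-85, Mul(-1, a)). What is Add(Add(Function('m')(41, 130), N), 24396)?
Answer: 44177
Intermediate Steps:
N = 19907 (N = Add(7207, 12700) = 19907)
Add(Add(Function('m')(41, 130), N), 24396) = Add(Add(Add(-85, Mul(-1, 41)), 19907), 24396) = Add(Add(Add(-85, -41), 19907), 24396) = Add(Add(-126, 19907), 24396) = Add(19781, 24396) = 44177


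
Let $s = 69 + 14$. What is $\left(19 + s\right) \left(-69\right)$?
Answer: $-7038$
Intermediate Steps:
$s = 83$
$\left(19 + s\right) \left(-69\right) = \left(19 + 83\right) \left(-69\right) = 102 \left(-69\right) = -7038$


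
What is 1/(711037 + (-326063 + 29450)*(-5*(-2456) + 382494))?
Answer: -1/117094389425 ≈ -8.5401e-12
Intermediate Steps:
1/(711037 + (-326063 + 29450)*(-5*(-2456) + 382494)) = 1/(711037 - 296613*(12280 + 382494)) = 1/(711037 - 296613*394774) = 1/(711037 - 117095100462) = 1/(-117094389425) = -1/117094389425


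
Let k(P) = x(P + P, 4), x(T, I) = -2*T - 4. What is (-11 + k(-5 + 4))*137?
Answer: -1507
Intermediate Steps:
x(T, I) = -4 - 2*T
k(P) = -4 - 4*P (k(P) = -4 - 2*(P + P) = -4 - 4*P)
(-11 + k(-5 + 4))*137 = (-11 + (-4 - 4*(-5 + 4)))*137 = (-11 + (-4 - 4*(-1)))*137 = (-11 + (-4 + 4))*137 = (-11 + 0)*137 = -11*137 = -1507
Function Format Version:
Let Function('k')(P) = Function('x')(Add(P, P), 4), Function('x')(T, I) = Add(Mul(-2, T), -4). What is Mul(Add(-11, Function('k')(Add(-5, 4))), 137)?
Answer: -1507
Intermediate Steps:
Function('x')(T, I) = Add(-4, Mul(-2, T))
Function('k')(P) = Add(-4, Mul(-4, P)) (Function('k')(P) = Add(-4, Mul(-2, Add(P, P))) = Add(-4, Mul(-2, Mul(2, P))) = Add(-4, Mul(-4, P)))
Mul(Add(-11, Function('k')(Add(-5, 4))), 137) = Mul(Add(-11, Add(-4, Mul(-4, Add(-5, 4)))), 137) = Mul(Add(-11, Add(-4, Mul(-4, -1))), 137) = Mul(Add(-11, Add(-4, 4)), 137) = Mul(Add(-11, 0), 137) = Mul(-11, 137) = -1507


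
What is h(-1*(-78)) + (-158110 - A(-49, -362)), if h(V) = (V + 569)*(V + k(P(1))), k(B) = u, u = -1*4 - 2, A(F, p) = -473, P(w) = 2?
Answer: -111053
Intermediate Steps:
u = -6 (u = -4 - 2 = -6)
k(B) = -6
h(V) = (-6 + V)*(569 + V) (h(V) = (V + 569)*(V - 6) = (569 + V)*(-6 + V) = (-6 + V)*(569 + V))
h(-1*(-78)) + (-158110 - A(-49, -362)) = (-3414 + (-1*(-78))**2 + 563*(-1*(-78))) + (-158110 - 1*(-473)) = (-3414 + 78**2 + 563*78) + (-158110 + 473) = (-3414 + 6084 + 43914) - 157637 = 46584 - 157637 = -111053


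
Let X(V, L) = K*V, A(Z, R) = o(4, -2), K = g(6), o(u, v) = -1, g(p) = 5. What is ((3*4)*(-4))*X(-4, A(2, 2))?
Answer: 960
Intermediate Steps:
K = 5
A(Z, R) = -1
X(V, L) = 5*V
((3*4)*(-4))*X(-4, A(2, 2)) = ((3*4)*(-4))*(5*(-4)) = (12*(-4))*(-20) = -48*(-20) = 960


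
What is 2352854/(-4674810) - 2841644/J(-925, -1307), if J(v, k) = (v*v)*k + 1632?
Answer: -186993789582563/373417225641345 ≈ -0.50076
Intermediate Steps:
J(v, k) = 1632 + k*v**2 (J(v, k) = v**2*k + 1632 = k*v**2 + 1632 = 1632 + k*v**2)
2352854/(-4674810) - 2841644/J(-925, -1307) = 2352854/(-4674810) - 2841644/(1632 - 1307*(-925)**2) = 2352854*(-1/4674810) - 2841644/(1632 - 1307*855625) = -168061/333915 - 2841644/(1632 - 1118301875) = -168061/333915 - 2841644/(-1118300243) = -168061/333915 - 2841644*(-1/1118300243) = -168061/333915 + 2841644/1118300243 = -186993789582563/373417225641345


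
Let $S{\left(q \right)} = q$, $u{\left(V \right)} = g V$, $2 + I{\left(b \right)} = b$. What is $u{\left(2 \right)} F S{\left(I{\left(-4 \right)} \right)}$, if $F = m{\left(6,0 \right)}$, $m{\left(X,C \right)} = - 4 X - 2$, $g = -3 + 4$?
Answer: $312$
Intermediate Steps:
$g = 1$
$I{\left(b \right)} = -2 + b$
$m{\left(X,C \right)} = -2 - 4 X$
$u{\left(V \right)} = V$ ($u{\left(V \right)} = 1 V = V$)
$F = -26$ ($F = -2 - 24 = -26$)
$u{\left(2 \right)} F S{\left(I{\left(-4 \right)} \right)} = 2 \left(-26\right) \left(-2 - 4\right) = \left(-52\right) \left(-6\right) = 312$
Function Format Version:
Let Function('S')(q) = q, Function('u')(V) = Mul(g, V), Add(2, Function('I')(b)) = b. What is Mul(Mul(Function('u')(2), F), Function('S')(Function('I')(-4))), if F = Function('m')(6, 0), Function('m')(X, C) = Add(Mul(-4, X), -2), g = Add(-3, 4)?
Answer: 312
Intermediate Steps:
g = 1
Function('I')(b) = Add(-2, b)
Function('m')(X, C) = Add(-2, Mul(-4, X))
Function('u')(V) = V (Function('u')(V) = Mul(1, V) = V)
F = -26 (F = Add(-2, Mul(-4, 6)) = Add(-2, -24) = -26)
Mul(Mul(Function('u')(2), F), Function('S')(Function('I')(-4))) = Mul(Mul(2, -26), Add(-2, -4)) = Mul(-52, -6) = 312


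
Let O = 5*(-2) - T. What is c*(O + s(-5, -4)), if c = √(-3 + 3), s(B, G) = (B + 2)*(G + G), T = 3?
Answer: 0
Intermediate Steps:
s(B, G) = 2*G*(2 + B) (s(B, G) = (2 + B)*(2*G) = 2*G*(2 + B))
c = 0 (c = √0 = 0)
O = -13 (O = 5*(-2) - 1*3 = -10 - 3 = -13)
c*(O + s(-5, -4)) = 0*(-13 + 2*(-4)*(2 - 5)) = 0*(-13 + 2*(-4)*(-3)) = 0*(-13 + 24) = 0*11 = 0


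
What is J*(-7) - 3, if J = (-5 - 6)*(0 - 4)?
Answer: -311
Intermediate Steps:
J = 44 (J = -11*(-4) = 44)
J*(-7) - 3 = 44*(-7) - 3 = -308 - 3 = -311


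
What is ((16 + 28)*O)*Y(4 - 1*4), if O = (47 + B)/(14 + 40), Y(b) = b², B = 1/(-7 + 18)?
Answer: 0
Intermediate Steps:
B = 1/11 ≈ 0.090909
O = 259/297 (O = (47 + 1/11)/(14 + 40) = (518/11)/54 = (518/11)*(1/54) = 259/297 ≈ 0.87205)
((16 + 28)*O)*Y(4 - 1*4) = ((16 + 28)*(259/297))*(4 - 1*4)² = (44*(259/297))*(4 - 4)² = (1036/27)*0² = (1036/27)*0 = 0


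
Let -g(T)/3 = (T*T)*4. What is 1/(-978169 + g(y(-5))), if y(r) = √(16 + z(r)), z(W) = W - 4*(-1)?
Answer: -1/978349 ≈ -1.0221e-6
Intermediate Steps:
z(W) = 4 + W (z(W) = W + 4 = 4 + W)
y(r) = √(20 + r) (y(r) = √(16 + (4 + r)) = √(20 + r))
g(T) = -12*T² (g(T) = -3*T*T*4 = -3*T²*4 = -12*T²)
1/(-978169 + g(y(-5))) = 1/(-978169 - 12*(√(20 - 5))²) = 1/(-978169 - 12*(√15)²) = 1/(-978169 - 12*15) = 1/(-978169 - 180) = 1/(-978349) = -1/978349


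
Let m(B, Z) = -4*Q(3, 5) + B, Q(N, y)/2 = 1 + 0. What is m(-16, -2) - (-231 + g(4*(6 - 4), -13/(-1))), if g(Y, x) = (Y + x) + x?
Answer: 173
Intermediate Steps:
Q(N, y) = 2 (Q(N, y) = 2*(1 + 0) = 2*1 = 2)
m(B, Z) = -8 + B (m(B, Z) = -4*2 + B = -8 + B)
g(Y, x) = Y + 2*x
m(-16, -2) - (-231 + g(4*(6 - 4), -13/(-1))) = (-8 - 16) - (-231 + (4*(6 - 4) + 2*(-13/(-1)))) = -24 - (-231 + (4*2 + 2*(-13*(-1)))) = -24 - (-231 + (8 + 2*(-1*(-13)))) = -24 - (-231 + (8 + 2*13)) = -24 - (-231 + (8 + 26)) = -24 - (-231 + 34) = -24 - 1*(-197) = -24 + 197 = 173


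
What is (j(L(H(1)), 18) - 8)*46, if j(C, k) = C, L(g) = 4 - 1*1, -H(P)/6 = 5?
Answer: -230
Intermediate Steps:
H(P) = -30 (H(P) = -6*5 = -30)
L(g) = 3 (L(g) = 4 - 1 = 3)
(j(L(H(1)), 18) - 8)*46 = (3 - 8)*46 = -5*46 = -230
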